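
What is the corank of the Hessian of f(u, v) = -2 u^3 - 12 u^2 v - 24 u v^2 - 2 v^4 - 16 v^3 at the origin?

2

Hessian at 0 has rank 0.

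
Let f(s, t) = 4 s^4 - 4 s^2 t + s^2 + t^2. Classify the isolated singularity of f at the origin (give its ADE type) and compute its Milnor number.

The Hessian of f at 0 is [[2, 0], [0, 2]] with rank 2, so corank 0. A Groebner basis of the Jacobian ideal J(f) in C{s,t} is {s, t}; counting standard monomials gives mu = 1. Corank 0: nondegenerate Morse point, so A_1.

Type A1, Milnor number mu = 1.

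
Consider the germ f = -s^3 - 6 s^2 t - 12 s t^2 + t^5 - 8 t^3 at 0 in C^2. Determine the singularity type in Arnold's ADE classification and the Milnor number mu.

The Hessian of f at 0 has rank 0. Corank 2; j^3 = -(s + 2*t)^3 is a perfect cube, so E-series; the 5-jet and mu = 8 give E_8.

Type E_{8}, Milnor number mu = 8.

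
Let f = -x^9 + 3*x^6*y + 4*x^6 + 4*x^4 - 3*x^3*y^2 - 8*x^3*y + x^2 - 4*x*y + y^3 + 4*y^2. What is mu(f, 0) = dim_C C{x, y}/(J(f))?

The Hessian of f at 0 has rank 1. Corank 1: A-series; mu = 2 gives A_2.

2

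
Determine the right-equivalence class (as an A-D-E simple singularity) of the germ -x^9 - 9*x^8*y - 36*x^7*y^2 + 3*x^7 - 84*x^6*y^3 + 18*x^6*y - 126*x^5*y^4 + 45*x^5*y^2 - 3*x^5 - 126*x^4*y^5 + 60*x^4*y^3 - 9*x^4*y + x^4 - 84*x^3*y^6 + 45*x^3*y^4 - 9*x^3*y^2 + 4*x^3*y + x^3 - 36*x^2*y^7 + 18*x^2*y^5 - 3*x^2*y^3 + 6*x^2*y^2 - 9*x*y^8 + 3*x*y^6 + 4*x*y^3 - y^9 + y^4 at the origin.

E6

The Hessian of f at 0 has rank 0. Corank 2; j^3 = x^3 is a perfect cube, so E-series; the 4-jet and mu = 6 give E_6.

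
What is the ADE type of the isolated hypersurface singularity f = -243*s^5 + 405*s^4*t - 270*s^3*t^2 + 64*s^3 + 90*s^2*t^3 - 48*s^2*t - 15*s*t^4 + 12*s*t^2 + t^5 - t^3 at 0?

The Hessian of f at 0 has rank 0. Corank 2; j^3 = (4*s - t)^3 is a perfect cube, so E-series; the 5-jet and mu = 8 give E_8.

E_8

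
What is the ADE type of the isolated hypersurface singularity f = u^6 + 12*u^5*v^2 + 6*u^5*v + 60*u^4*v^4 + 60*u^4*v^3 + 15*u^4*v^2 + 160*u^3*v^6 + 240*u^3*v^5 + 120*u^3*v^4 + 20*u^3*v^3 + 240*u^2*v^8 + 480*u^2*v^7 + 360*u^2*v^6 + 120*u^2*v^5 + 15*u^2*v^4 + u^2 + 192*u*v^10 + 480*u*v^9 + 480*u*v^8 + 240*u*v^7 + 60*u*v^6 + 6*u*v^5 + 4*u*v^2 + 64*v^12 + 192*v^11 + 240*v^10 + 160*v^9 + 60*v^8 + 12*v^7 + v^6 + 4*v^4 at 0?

A_5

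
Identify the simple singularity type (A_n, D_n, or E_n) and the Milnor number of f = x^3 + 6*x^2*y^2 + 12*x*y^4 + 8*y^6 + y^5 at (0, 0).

The Hessian of f at 0 has rank 0. Corank 2; j^3 = x^3 is a perfect cube, so E-series; the 5-jet and mu = 8 give E_8.

Type E_8, Milnor number mu = 8.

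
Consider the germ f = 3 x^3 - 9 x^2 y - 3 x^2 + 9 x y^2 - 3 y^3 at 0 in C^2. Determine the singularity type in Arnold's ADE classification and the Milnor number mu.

Type A_2, Milnor number mu = 2.

The Hessian of f at 0 has rank 1. Corank 1: A-series; mu = 2 gives A_2.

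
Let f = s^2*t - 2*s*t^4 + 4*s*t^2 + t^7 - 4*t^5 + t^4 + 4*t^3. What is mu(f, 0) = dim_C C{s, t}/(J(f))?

The Hessian of f at 0 has rank 0. Corank 2; j^3 = t*(s + 2*t)^2 has shape L^2 M (L != M), so D-series; mu = 5 gives D_5.

5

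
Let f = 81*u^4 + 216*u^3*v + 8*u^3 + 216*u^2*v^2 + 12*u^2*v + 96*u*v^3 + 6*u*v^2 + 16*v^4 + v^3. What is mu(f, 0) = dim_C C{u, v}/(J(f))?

The Hessian of f at 0 is [[0, 0], [0, 0]] with rank 0, so corank 2. A Groebner basis of the Jacobian ideal J(f) in C{u,v} is {v^4, u*v^2 + 5*v^3/9, u^2 + u*v + v^2/4}; counting standard monomials gives mu = 6. Corank 2; j^3 = (2*u + v)^3 is a perfect cube, so E-series; the 4-jet and mu = 6 give E_6.

6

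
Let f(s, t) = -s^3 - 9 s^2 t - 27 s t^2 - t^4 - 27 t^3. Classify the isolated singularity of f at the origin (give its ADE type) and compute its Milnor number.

Type E6, Milnor number mu = 6.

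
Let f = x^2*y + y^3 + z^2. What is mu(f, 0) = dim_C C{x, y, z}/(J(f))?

4

The Hessian of f at 0 has rank 1. Corank 2; j^3 = y*(x^2 + y^2) splits into three distinct lines over C (the quadratic factor has nonzero discriminant), so D_4.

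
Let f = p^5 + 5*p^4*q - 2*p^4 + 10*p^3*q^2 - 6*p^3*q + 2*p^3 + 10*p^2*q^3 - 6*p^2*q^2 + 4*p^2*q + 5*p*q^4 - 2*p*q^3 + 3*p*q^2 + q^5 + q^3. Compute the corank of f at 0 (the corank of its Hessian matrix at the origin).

2

The Hessian at 0 is [[0, 0], [0, 0]] of rank 0; hence corank 2.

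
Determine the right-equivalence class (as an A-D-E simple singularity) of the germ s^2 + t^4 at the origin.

The Hessian of f at 0 is [[2, 0], [0, 0]] with rank 1, so corank 1. A Groebner basis of the Jacobian ideal J(f) in C{s,t} is {t^3, s}; counting standard monomials gives mu = 3. Corank 1: A-series; mu = 3 gives A_3.

A_3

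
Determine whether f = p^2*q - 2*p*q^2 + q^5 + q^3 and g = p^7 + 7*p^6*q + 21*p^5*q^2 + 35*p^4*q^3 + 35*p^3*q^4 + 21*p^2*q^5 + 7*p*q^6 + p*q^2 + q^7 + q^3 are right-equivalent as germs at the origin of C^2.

No.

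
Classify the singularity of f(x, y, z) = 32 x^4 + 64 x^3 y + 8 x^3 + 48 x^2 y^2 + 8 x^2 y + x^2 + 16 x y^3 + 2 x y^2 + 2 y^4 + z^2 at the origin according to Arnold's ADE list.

The Hessian of f at 0 has rank 2. Corank 1: A-series; mu = 3 gives A_3.

A_{3}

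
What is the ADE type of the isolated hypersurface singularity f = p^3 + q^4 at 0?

E6

The Hessian of f at 0 has rank 0. Corank 2; j^3 = p^3 is a perfect cube, so E-series; the 4-jet and mu = 6 give E_6.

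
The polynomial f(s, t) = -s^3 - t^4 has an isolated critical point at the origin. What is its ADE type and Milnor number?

Type E6, Milnor number mu = 6.

The Hessian of f at 0 has rank 0. Corank 2; j^3 = -s^3 is a perfect cube, so E-series; the 4-jet and mu = 6 give E_6.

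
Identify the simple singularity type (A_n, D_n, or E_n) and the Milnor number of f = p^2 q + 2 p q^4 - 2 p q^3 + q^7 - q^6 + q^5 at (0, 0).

Type D_7, Milnor number mu = 7.

The Hessian of f at 0 is [[0, 0], [0, 0]] with rank 0, so corank 2. A Groebner basis of the Jacobian ideal J(f) in C{p,q} is {p*q + q^4 - q^3, p^3, p^2*q + p^2/8 + p*q/8 - q^3/8, -p^2/8 + p*q^2 + 7*p*q/8 - 7*q^3/8}; counting standard monomials gives mu = 7. Corank 2; j^3 = p^2*q has shape L^2 M (L != M), so D-series; mu = 7 gives D_7.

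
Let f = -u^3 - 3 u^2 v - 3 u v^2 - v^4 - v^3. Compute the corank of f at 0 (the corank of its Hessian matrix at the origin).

Hessian at 0 has rank 0.

2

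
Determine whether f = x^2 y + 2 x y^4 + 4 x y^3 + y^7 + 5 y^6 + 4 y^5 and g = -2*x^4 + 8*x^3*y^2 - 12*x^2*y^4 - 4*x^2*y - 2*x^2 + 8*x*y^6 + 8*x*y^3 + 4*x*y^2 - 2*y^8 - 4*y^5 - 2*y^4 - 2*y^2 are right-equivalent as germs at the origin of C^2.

No.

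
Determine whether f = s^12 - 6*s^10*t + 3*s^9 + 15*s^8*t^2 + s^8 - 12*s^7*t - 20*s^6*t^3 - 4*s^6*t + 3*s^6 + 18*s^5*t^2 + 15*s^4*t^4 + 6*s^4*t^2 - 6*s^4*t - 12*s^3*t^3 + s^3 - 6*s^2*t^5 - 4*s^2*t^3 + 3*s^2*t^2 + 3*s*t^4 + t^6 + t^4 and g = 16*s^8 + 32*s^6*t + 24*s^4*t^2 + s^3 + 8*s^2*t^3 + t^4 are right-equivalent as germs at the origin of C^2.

Yes.

The Hessian of f at 0 has rank 0. Corank 2; j^3 = s^3 is a perfect cube, so E-series; the 4-jet and mu = 6 give E_6. The Hessian of g at 0 has rank 0. Corank 2; j^3 = s^3 is a perfect cube, so E-series; the 4-jet and mu = 6 give E_6. Both have type E_6, hence right-equivalent.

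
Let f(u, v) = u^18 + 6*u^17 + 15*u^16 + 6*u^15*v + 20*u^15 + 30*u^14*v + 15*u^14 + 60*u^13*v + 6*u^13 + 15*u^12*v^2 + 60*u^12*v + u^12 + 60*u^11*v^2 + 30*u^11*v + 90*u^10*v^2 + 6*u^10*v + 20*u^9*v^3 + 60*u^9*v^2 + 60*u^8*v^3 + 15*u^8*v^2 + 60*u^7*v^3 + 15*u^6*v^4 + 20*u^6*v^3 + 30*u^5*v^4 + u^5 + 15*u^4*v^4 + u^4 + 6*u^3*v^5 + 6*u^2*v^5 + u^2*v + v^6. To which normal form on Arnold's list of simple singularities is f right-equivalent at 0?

D_7

The Hessian of f at 0 has rank 0. Corank 2; j^3 = u^2*v has shape L^2 M (L != M), so D-series; mu = 7 gives D_7.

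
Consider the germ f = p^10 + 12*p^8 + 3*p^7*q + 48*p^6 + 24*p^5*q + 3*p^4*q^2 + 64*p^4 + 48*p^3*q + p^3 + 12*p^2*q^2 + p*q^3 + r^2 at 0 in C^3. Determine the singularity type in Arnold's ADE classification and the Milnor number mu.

Type E_7, Milnor number mu = 7.

The Hessian of f at 0 has rank 1. Corank 2; j^3 = p^3 is a perfect cube, so E-series; the 4-jet and mu = 7 give E_7.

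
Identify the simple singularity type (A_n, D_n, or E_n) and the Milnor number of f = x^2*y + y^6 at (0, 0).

The Hessian of f at 0 has rank 0. Corank 2; j^3 = x^2*y has shape L^2 M (L != M), so D-series; mu = 7 gives D_7.

Type D_{7}, Milnor number mu = 7.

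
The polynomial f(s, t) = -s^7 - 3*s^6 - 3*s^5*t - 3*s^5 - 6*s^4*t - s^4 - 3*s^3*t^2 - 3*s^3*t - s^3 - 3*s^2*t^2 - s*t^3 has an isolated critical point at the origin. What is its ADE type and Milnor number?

Type E7, Milnor number mu = 7.

The Hessian of f at 0 has rank 0. Corank 2; j^3 = -s^3 is a perfect cube, so E-series; the 4-jet and mu = 7 give E_7.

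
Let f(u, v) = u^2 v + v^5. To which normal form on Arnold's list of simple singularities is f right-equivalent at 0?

The Hessian of f at 0 has rank 0. Corank 2; j^3 = u^2*v has shape L^2 M (L != M), so D-series; mu = 6 gives D_6.

D_{6}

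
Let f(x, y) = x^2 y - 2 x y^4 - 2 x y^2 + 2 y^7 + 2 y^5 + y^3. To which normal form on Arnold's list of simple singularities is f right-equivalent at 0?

The Hessian of f at 0 has rank 0. Corank 2; j^3 = y*(x - y)^2 has shape L^2 M (L != M), so D-series; mu = 8 gives D_8.

D_{8}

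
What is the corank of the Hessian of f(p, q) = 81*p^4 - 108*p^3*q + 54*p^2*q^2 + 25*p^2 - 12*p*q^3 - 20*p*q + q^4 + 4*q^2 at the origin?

1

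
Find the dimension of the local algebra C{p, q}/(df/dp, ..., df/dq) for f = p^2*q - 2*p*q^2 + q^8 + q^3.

9

The Hessian of f at 0 is [[0, 0], [0, 0]] with rank 0, so corank 2. A Groebner basis of the Jacobian ideal J(f) in C{p,q} is {p^2/8 + q^7 - q^2/8, p^3 - q^3, p*q - q^2}; counting standard monomials gives mu = 9. Corank 2; j^3 = q*(p - q)^2 has shape L^2 M (L != M), so D-series; mu = 9 gives D_9.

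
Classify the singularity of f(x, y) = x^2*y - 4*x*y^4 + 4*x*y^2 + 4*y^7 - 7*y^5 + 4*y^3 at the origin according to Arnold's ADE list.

D_6

The Hessian of f at 0 has rank 0. Corank 2; j^3 = y*(x + 2*y)^2 has shape L^2 M (L != M), so D-series; mu = 6 gives D_6.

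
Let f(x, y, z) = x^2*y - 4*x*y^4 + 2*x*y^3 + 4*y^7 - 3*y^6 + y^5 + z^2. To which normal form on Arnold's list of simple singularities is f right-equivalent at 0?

D_7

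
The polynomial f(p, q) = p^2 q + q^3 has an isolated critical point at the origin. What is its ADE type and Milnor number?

The Hessian of f at 0 is [[0, 0], [0, 0]] with rank 0, so corank 2. A Groebner basis of the Jacobian ideal J(f) in C{p,q} is {q^3, p^2 + 3*q^2, p*q}; counting standard monomials gives mu = 4. Corank 2; j^3 = q*(p^2 + q^2) splits into three distinct lines over C (the quadratic factor has nonzero discriminant), so D_4.

Type D_4, Milnor number mu = 4.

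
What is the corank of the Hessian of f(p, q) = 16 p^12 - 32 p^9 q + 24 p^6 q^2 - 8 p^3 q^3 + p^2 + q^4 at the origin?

The Hessian at 0 is [[2, 0], [0, 0]] of rank 1; hence corank 1.

1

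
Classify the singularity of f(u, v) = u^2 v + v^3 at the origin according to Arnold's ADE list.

D4

The Hessian of f at 0 has rank 0. Corank 2; j^3 = v*(u^2 + v^2) splits into three distinct lines over C (the quadratic factor has nonzero discriminant), so D_4.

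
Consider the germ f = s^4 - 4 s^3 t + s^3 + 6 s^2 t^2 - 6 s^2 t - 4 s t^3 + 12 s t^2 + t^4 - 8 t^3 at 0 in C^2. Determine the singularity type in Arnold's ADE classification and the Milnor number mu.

The Hessian of f at 0 is [[0, 0], [0, 0]] with rank 0, so corank 2. A Groebner basis of the Jacobian ideal J(f) in C{s,t} is {t^4, s*t^2 - 5*t^3/3, s^2 - 4*s*t + 4*t^2}; counting standard monomials gives mu = 6. Corank 2; j^3 = (s - 2*t)^3 is a perfect cube, so E-series; the 4-jet and mu = 6 give E_6.

Type E6, Milnor number mu = 6.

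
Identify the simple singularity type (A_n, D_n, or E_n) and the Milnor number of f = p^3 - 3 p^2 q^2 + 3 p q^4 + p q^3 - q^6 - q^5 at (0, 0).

Type E7, Milnor number mu = 7.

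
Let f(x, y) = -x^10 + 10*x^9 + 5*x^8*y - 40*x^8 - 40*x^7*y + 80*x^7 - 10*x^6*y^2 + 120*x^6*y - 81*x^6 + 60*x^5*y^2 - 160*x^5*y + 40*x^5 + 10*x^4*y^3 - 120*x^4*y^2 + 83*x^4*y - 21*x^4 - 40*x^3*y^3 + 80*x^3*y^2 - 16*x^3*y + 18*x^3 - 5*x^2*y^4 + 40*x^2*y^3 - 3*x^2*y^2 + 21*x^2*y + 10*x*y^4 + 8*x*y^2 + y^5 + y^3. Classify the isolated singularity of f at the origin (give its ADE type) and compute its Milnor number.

Type D_{6}, Milnor number mu = 6.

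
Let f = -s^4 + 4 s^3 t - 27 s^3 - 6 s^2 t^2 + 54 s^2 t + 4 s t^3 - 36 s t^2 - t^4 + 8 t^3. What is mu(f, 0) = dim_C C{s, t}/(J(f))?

6

The Hessian of f at 0 has rank 0. Corank 2; j^3 = -(3*s - 2*t)^3 is a perfect cube, so E-series; the 4-jet and mu = 6 give E_6.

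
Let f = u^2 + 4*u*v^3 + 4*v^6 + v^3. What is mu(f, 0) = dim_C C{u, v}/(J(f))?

2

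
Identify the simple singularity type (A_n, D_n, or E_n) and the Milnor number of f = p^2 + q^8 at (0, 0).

The Hessian of f at 0 is [[2, 0], [0, 0]] with rank 1, so corank 1. A Groebner basis of the Jacobian ideal J(f) in C{p,q} is {q^7, p}; counting standard monomials gives mu = 7. Corank 1: A-series; mu = 7 gives A_7.

Type A7, Milnor number mu = 7.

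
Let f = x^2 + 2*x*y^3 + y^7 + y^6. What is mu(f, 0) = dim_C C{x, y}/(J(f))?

The Hessian of f at 0 has rank 1. Corank 1: A-series; mu = 6 gives A_6.

6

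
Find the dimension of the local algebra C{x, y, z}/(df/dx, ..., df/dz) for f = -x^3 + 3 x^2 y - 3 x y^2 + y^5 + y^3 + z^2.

8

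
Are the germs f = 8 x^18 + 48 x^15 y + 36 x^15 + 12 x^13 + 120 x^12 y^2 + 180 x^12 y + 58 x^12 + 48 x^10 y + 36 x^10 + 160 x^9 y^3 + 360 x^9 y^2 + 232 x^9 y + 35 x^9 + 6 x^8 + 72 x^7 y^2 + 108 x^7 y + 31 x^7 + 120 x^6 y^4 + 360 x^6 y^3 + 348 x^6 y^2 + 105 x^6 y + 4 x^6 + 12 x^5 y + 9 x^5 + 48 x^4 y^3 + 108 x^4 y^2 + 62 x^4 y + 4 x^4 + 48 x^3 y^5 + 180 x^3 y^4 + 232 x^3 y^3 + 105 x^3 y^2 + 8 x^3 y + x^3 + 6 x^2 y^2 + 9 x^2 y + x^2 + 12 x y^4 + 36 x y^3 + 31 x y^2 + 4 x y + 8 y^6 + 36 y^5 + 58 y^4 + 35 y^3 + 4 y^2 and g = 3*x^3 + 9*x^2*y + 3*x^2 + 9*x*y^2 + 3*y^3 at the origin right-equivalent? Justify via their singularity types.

Yes.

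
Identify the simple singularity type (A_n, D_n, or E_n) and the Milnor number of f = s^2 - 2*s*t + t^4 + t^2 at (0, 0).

The Hessian of f at 0 has rank 1. Corank 1: A-series; mu = 3 gives A_3.

Type A_{3}, Milnor number mu = 3.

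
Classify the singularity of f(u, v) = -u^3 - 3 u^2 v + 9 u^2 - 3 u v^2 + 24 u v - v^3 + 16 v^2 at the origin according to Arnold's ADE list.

A_2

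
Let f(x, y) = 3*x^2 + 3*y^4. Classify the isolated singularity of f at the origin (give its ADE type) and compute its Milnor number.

The Hessian of f at 0 has rank 1. Corank 1: A-series; mu = 3 gives A_3.

Type A_{3}, Milnor number mu = 3.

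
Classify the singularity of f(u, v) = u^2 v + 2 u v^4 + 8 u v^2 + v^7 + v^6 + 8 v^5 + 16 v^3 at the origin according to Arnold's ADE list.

The Hessian of f at 0 has rank 0. Corank 2; j^3 = v*(u + 4*v)^2 has shape L^2 M (L != M), so D-series; mu = 7 gives D_7.

D_7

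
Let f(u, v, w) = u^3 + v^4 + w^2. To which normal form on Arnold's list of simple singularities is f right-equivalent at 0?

The Hessian of f at 0 is [[0, 0, 0], [0, 0, 0], [0, 0, 2]] with rank 1, so corank 2. A Groebner basis of the Jacobian ideal J(f) in C{u,v,w} is {v^3, u^2, w}; counting standard monomials gives mu = 6. Corank 2; j^3 = u^3 is a perfect cube, so E-series; the 4-jet and mu = 6 give E_6.

E_6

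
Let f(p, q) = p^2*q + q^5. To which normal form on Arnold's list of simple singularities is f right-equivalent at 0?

D_{6}

The Hessian of f at 0 has rank 0. Corank 2; j^3 = p^2*q has shape L^2 M (L != M), so D-series; mu = 6 gives D_6.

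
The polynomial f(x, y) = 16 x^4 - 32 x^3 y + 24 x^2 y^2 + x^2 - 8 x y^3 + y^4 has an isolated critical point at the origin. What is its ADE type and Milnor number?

Type A3, Milnor number mu = 3.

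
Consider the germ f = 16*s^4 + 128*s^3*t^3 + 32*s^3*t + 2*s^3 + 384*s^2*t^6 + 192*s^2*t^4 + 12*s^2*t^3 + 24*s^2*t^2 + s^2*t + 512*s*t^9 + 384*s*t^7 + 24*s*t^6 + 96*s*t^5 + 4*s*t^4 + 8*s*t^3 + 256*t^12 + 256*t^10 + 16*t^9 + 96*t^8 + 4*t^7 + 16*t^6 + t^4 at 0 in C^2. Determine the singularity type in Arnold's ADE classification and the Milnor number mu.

The Hessian of f at 0 has rank 0. Corank 2; j^3 = s^2*(2*s + t) has shape L^2 M (L != M), so D-series; mu = 5 gives D_5.

Type D5, Milnor number mu = 5.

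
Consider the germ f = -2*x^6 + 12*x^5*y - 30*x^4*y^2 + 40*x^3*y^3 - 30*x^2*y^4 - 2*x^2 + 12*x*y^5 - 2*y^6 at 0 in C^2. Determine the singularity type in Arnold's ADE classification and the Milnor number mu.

Type A_{5}, Milnor number mu = 5.

The Hessian of f at 0 has rank 1. Corank 1: A-series; mu = 5 gives A_5.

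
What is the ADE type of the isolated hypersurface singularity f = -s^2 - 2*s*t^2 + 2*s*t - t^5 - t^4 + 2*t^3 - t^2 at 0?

A4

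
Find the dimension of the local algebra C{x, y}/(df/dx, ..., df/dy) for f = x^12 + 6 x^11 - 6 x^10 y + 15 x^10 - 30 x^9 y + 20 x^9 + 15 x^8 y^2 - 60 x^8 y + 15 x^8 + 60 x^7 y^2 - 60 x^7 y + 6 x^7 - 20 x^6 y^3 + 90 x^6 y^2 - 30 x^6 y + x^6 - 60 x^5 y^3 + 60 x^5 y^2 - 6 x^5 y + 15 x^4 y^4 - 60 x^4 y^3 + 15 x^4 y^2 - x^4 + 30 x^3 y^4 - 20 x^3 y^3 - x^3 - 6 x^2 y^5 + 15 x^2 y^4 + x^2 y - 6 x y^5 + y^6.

7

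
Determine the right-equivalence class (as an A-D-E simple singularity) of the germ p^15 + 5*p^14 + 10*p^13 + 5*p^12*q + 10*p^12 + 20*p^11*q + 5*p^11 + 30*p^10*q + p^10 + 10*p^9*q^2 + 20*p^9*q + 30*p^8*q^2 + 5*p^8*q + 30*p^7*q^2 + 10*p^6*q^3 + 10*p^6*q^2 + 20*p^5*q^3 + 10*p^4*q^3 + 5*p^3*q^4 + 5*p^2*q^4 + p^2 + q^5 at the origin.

A_4

The Hessian of f at 0 is [[2, 0], [0, 0]] with rank 1, so corank 1. A Groebner basis of the Jacobian ideal J(f) in C{p,q} is {q^4, p}; counting standard monomials gives mu = 4. Corank 1: A-series; mu = 4 gives A_4.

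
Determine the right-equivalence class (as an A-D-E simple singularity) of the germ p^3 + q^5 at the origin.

E_8

The Hessian of f at 0 is [[0, 0], [0, 0]] with rank 0, so corank 2. A Groebner basis of the Jacobian ideal J(f) in C{p,q} is {q^4, p^2}; counting standard monomials gives mu = 8. Corank 2; j^3 = p^3 is a perfect cube, so E-series; the 5-jet and mu = 8 give E_8.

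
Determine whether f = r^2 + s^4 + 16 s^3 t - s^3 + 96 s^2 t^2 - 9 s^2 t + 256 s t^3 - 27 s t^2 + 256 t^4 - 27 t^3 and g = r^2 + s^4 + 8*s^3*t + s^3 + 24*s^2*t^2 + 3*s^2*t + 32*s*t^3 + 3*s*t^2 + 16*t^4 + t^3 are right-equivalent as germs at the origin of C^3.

Yes.

The Hessian of f at 0 has rank 1. Corank 2; j^3 = -(s + 3*t)^3 is a perfect cube, so E-series; the 4-jet and mu = 6 give E_6. The Hessian of g at 0 has rank 1. Corank 2; j^3 = (s + t)^3 is a perfect cube, so E-series; the 4-jet and mu = 6 give E_6. Both have type E_6, hence right-equivalent.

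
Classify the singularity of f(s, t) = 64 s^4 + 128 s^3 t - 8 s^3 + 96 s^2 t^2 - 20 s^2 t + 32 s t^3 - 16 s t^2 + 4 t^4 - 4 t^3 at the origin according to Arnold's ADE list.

D_5

The Hessian of f at 0 has rank 0. Corank 2; j^3 = -4*(s + t)^2*(2*s + t) has shape L^2 M (L != M), so D-series; mu = 5 gives D_5.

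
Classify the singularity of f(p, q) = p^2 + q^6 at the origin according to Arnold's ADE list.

The Hessian of f at 0 has rank 1. Corank 1: A-series; mu = 5 gives A_5.

A_5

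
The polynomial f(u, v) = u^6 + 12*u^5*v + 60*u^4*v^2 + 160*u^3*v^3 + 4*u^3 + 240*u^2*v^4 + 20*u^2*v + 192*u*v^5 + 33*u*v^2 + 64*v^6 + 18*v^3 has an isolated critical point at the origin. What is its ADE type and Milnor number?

Type D7, Milnor number mu = 7.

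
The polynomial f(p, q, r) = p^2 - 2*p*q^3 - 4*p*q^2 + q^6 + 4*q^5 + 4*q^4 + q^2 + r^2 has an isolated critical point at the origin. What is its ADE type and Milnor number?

The Hessian of f at 0 has rank 3. Corank 0: nondegenerate Morse point, so A_1.

Type A1, Milnor number mu = 1.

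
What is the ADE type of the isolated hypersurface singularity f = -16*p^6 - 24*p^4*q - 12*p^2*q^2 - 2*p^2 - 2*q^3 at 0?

A_{2}

The Hessian of f at 0 has rank 1. Corank 1: A-series; mu = 2 gives A_2.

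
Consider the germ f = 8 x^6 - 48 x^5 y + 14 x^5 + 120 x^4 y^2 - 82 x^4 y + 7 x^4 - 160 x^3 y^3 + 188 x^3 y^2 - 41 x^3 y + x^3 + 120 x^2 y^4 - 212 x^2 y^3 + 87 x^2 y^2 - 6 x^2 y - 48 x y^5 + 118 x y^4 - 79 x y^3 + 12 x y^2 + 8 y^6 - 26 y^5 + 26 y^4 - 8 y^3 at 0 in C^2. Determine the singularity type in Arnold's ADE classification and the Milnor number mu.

Type E_7, Milnor number mu = 7.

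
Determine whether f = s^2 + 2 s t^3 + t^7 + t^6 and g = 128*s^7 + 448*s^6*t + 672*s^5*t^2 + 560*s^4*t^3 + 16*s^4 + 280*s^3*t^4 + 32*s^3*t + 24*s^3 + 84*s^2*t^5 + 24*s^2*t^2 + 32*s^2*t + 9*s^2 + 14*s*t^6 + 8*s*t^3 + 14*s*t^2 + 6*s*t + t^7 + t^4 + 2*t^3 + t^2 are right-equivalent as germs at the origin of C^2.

The Hessian of f at 0 has rank 1. Corank 1: A-series; mu = 6 gives A_6. The Hessian of g at 0 has rank 1. Corank 1: A-series; mu = 6 gives A_6. Both have type A_6, hence right-equivalent.

Yes.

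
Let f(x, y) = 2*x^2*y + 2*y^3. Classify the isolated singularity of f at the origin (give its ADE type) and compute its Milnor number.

The Hessian of f at 0 has rank 0. Corank 2; j^3 = 2*y*(x^2 + y^2) splits into three distinct lines over C (the quadratic factor has nonzero discriminant), so D_4.

Type D4, Milnor number mu = 4.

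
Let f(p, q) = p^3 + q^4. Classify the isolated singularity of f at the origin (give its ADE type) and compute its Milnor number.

Type E_6, Milnor number mu = 6.

The Hessian of f at 0 has rank 0. Corank 2; j^3 = p^3 is a perfect cube, so E-series; the 4-jet and mu = 6 give E_6.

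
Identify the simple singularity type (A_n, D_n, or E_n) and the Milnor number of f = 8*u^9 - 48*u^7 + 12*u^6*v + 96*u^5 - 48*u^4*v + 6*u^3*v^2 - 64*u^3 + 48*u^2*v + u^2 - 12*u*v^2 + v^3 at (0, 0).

The Hessian of f at 0 has rank 1. Corank 1: A-series; mu = 2 gives A_2.

Type A2, Milnor number mu = 2.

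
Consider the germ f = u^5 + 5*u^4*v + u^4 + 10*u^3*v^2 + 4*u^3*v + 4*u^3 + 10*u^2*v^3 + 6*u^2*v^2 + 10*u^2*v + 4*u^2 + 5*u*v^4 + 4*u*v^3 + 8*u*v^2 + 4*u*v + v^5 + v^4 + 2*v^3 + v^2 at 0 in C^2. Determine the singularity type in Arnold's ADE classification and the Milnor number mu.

The Hessian of f at 0 is [[8, 4], [4, 2]] with rank 1, so corank 1. A Groebner basis of the Jacobian ideal J(f) in C{u,v} is {-16*u + v^3 - 2*v^2 - 8*v, u^2 - 2*u - v^2/2 - v, u*v + 2*u + 3*v^2/4 + v}; counting standard monomials gives mu = 4. Corank 1: A-series; mu = 4 gives A_4.

Type A_{4}, Milnor number mu = 4.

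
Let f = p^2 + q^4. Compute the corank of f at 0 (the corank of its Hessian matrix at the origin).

Hessian at 0 has rank 1.

1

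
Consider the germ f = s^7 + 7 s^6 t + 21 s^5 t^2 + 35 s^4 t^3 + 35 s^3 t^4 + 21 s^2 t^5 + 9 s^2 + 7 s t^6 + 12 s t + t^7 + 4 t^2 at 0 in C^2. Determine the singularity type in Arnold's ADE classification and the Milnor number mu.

Type A_6, Milnor number mu = 6.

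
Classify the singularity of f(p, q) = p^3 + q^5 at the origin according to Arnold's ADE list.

E8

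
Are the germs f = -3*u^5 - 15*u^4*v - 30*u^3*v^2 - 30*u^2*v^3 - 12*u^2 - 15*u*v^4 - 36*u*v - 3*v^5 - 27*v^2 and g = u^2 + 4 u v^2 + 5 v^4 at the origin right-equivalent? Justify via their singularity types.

No.

The Hessian of f at 0 has rank 1. Corank 1: A-series; mu = 4 gives A_4. The Hessian of g at 0 has rank 1. Corank 1: A-series; mu = 3 gives A_3. f is A_4 but g is A_3, hence not right-equivalent.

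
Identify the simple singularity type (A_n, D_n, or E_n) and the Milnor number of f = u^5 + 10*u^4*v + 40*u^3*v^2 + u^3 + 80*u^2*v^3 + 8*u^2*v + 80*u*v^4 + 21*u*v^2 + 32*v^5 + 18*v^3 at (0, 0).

Type D6, Milnor number mu = 6.

The Hessian of f at 0 is [[0, 0], [0, 0]] with rank 0, so corank 2. A Groebner basis of the Jacobian ideal J(f) in C{u,v} is {u*v/5 + v^4 + 3*v^2/5, u*v^2 + 3*v^3, u^2 + 5*u*v + 6*v^2}; counting standard monomials gives mu = 6. Corank 2; j^3 = (u + 2*v)*(u + 3*v)^2 has shape L^2 M (L != M), so D-series; mu = 6 gives D_6.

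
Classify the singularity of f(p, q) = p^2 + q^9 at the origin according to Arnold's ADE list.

The Hessian of f at 0 is [[2, 0], [0, 0]] with rank 1, so corank 1. A Groebner basis of the Jacobian ideal J(f) in C{p,q} is {q^8, p}; counting standard monomials gives mu = 8. Corank 1: A-series; mu = 8 gives A_8.

A8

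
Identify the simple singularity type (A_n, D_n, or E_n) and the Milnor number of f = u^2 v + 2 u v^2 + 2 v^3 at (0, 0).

The Hessian of f at 0 is [[0, 0], [0, 0]] with rank 0, so corank 2. A Groebner basis of the Jacobian ideal J(f) in C{u,v} is {v^3, u^2 + 2*v^2, u*v + v^2}; counting standard monomials gives mu = 4. Corank 2; j^3 = v*(u^2 + 2*u*v + 2*v^2) splits into three distinct lines over C (the quadratic factor has nonzero discriminant), so D_4.

Type D_4, Milnor number mu = 4.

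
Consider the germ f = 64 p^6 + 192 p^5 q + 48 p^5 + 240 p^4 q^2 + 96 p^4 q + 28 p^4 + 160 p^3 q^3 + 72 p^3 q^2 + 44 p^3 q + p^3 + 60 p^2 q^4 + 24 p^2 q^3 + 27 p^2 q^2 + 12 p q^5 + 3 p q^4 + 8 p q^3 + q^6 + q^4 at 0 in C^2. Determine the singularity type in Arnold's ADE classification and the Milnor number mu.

Type E_6, Milnor number mu = 6.

The Hessian of f at 0 is [[0, 0], [0, 0]] with rank 0, so corank 2. A Groebner basis of the Jacobian ideal J(f) in C{p,q} is {p^3, p^2*q, p^2/2 + p*q^2, -3*p^2 + q^3}; counting standard monomials gives mu = 6. Corank 2; j^3 = p^3 is a perfect cube, so E-series; the 4-jet and mu = 6 give E_6.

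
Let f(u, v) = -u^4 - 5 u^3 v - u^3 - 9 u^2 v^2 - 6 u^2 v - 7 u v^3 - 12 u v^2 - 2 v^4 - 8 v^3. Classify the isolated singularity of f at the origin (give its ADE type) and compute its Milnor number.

Type E_7, Milnor number mu = 7.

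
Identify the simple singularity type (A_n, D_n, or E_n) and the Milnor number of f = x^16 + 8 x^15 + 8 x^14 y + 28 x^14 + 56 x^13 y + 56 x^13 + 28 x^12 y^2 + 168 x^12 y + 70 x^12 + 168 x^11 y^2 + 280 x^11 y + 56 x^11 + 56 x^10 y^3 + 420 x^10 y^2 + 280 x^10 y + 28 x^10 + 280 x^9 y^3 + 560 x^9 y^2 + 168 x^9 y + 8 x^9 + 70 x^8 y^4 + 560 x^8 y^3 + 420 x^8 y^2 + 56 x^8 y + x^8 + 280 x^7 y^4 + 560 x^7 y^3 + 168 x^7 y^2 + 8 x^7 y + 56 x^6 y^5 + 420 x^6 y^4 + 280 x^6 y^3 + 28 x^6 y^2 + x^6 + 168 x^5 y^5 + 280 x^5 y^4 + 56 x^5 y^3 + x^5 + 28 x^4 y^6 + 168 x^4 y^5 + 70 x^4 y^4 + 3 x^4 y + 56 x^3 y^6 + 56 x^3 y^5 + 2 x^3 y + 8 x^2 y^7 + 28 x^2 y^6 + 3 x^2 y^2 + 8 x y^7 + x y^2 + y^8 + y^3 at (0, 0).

Type D_9, Milnor number mu = 9.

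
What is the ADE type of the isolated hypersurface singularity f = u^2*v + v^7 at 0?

The Hessian of f at 0 has rank 0. Corank 2; j^3 = u^2*v has shape L^2 M (L != M), so D-series; mu = 8 gives D_8.

D_{8}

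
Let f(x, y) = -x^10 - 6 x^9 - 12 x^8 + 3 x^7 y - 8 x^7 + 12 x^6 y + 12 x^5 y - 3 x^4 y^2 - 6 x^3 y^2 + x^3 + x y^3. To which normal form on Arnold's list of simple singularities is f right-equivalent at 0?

The Hessian of f at 0 is [[0, 0], [0, 0]] with rank 0, so corank 2. A Groebner basis of the Jacobian ideal J(f) in C{x,y} is {x^3, x*y^2, 3*x^2 + y^3}; counting standard monomials gives mu = 7. Corank 2; j^3 = x^3 is a perfect cube, so E-series; the 4-jet and mu = 7 give E_7.

E_7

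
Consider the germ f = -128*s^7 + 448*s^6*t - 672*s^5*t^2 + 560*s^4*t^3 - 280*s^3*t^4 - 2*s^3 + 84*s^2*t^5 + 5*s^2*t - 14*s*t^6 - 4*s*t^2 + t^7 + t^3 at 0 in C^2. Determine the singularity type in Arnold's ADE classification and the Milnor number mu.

The Hessian of f at 0 is [[0, 0], [0, 0]] with rank 0, so corank 2. A Groebner basis of the Jacobian ideal J(f) in C{s,t} is {-s*t/14 + t^6 + t^2/14, s*t^2 - t^3, s^2 - 3*s*t/2 + t^2/2}; counting standard monomials gives mu = 8. Corank 2; j^3 = -(s - t)^2*(2*s - t) has shape L^2 M (L != M), so D-series; mu = 8 gives D_8.

Type D8, Milnor number mu = 8.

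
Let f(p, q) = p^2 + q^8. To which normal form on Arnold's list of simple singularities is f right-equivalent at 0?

A7

The Hessian of f at 0 has rank 1. Corank 1: A-series; mu = 7 gives A_7.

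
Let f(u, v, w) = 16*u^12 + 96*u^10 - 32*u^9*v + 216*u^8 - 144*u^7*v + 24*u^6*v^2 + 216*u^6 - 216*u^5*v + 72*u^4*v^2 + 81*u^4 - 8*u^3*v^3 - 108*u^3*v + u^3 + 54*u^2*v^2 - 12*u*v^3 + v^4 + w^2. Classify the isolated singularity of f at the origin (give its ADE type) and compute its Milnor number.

Type E_6, Milnor number mu = 6.

The Hessian of f at 0 has rank 1. Corank 2; j^3 = u^3 is a perfect cube, so E-series; the 4-jet and mu = 6 give E_6.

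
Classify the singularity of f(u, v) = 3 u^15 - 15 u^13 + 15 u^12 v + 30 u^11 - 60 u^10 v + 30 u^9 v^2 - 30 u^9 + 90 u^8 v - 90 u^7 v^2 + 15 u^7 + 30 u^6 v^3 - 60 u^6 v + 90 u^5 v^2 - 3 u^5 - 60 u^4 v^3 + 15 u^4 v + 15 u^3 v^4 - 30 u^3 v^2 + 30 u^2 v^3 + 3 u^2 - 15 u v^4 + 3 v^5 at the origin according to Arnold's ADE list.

A4

The Hessian of f at 0 has rank 1. Corank 1: A-series; mu = 4 gives A_4.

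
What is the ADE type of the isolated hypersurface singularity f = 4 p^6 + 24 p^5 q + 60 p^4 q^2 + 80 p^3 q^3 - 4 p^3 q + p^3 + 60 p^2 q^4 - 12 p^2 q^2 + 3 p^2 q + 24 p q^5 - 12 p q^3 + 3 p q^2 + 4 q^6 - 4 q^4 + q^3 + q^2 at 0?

A2

The Hessian of f at 0 has rank 1. Corank 1: A-series; mu = 2 gives A_2.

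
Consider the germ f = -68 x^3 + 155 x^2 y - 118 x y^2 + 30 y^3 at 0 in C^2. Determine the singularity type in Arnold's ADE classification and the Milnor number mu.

Type D_4, Milnor number mu = 4.

The Hessian of f at 0 has rank 0. Corank 2; j^3 = -(4*x - 3*y)*(17*x^2 - 26*x*y + 10*y^2) splits into three distinct lines over C (the quadratic factor has nonzero discriminant), so D_4.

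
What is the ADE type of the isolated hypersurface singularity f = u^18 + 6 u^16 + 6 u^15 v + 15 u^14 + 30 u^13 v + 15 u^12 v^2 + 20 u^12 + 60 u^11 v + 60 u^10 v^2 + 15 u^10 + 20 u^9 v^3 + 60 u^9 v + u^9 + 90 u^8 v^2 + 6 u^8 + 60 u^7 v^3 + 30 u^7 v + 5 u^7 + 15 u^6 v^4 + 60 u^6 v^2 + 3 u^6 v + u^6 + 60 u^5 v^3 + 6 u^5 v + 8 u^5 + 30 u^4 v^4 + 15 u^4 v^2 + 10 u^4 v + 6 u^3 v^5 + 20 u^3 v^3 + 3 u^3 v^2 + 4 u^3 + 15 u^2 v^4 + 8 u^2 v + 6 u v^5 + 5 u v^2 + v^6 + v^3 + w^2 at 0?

D7

The Hessian of f at 0 has rank 1. Corank 2; j^3 = (u + v)*(2*u + v)^2 has shape L^2 M (L != M), so D-series; mu = 7 gives D_7.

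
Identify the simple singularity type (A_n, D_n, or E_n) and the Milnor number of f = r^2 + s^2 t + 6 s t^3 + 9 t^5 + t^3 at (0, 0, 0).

Type D4, Milnor number mu = 4.

The Hessian of f at 0 has rank 1. Corank 2; j^3 = t*(s^2 + t^2) splits into three distinct lines over C (the quadratic factor has nonzero discriminant), so D_4.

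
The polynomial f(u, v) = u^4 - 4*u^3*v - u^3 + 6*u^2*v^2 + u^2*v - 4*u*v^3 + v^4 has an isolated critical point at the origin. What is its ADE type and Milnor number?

Type D5, Milnor number mu = 5.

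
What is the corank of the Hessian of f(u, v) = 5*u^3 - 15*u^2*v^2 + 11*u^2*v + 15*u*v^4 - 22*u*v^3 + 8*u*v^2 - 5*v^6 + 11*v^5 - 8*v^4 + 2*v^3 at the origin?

Hessian at 0 has rank 0.

2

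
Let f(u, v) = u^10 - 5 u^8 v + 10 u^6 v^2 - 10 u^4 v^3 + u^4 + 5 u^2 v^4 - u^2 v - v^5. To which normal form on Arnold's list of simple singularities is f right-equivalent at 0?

D6

The Hessian of f at 0 has rank 0. Corank 2; j^3 = -u^2*v has shape L^2 M (L != M), so D-series; mu = 6 gives D_6.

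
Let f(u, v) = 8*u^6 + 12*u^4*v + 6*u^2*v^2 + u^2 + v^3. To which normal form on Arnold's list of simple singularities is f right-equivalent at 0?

A_2

The Hessian of f at 0 has rank 1. Corank 1: A-series; mu = 2 gives A_2.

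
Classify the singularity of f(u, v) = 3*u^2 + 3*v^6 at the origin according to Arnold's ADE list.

A_5

The Hessian of f at 0 has rank 1. Corank 1: A-series; mu = 5 gives A_5.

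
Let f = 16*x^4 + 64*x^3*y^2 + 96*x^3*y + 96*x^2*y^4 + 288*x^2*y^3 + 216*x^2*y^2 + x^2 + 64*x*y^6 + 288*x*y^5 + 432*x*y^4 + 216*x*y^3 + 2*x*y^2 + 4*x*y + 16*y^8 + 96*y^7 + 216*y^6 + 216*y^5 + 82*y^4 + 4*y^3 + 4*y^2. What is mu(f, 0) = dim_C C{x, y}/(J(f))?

3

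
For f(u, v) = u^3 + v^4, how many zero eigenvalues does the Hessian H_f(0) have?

The Hessian at 0 is [[0, 0], [0, 0]] of rank 0; hence corank 2.

2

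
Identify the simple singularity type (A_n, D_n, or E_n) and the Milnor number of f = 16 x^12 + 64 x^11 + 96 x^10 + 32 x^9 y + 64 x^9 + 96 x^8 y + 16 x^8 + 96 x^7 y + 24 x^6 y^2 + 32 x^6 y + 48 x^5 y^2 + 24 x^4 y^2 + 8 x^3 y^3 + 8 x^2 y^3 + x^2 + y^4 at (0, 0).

Type A3, Milnor number mu = 3.

The Hessian of f at 0 is [[2, 0], [0, 0]] with rank 1, so corank 1. A Groebner basis of the Jacobian ideal J(f) in C{x,y} is {y^3, x}; counting standard monomials gives mu = 3. Corank 1: A-series; mu = 3 gives A_3.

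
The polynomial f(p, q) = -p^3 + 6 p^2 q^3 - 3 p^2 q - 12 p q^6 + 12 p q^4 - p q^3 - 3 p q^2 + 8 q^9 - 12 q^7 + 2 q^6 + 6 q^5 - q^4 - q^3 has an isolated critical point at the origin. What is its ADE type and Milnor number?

The Hessian of f at 0 has rank 0. Corank 2; j^3 = -(p + q)^3 is a perfect cube, so E-series; the 4-jet and mu = 7 give E_7.

Type E7, Milnor number mu = 7.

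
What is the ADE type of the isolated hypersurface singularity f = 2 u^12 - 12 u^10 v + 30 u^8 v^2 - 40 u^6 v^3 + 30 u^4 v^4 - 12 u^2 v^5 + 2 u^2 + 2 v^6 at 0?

The Hessian of f at 0 is [[4, 0], [0, 0]] with rank 1, so corank 1. A Groebner basis of the Jacobian ideal J(f) in C{u,v} is {v^5, u}; counting standard monomials gives mu = 5. Corank 1: A-series; mu = 5 gives A_5.

A_{5}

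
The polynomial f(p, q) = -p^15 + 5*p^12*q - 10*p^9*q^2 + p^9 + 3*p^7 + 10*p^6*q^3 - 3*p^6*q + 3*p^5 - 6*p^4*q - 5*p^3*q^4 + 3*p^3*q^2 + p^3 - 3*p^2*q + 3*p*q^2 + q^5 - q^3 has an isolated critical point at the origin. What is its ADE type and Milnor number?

Type E8, Milnor number mu = 8.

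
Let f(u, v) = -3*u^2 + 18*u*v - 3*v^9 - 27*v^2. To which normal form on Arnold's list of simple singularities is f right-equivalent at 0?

A_8

The Hessian of f at 0 has rank 1. Corank 1: A-series; mu = 8 gives A_8.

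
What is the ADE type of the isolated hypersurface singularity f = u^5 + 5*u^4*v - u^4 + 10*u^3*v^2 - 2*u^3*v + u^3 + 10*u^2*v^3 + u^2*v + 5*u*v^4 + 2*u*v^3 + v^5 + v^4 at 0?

D_5

The Hessian of f at 0 has rank 0. Corank 2; j^3 = u^2*(u + v) has shape L^2 M (L != M), so D-series; mu = 5 gives D_5.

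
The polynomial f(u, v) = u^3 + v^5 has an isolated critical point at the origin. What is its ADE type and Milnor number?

Type E8, Milnor number mu = 8.

The Hessian of f at 0 has rank 0. Corank 2; j^3 = u^3 is a perfect cube, so E-series; the 5-jet and mu = 8 give E_8.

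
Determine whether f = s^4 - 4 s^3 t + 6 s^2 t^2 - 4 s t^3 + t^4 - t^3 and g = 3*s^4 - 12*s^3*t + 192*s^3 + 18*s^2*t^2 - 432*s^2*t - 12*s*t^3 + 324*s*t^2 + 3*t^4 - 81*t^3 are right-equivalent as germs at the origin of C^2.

Yes.

The Hessian of f at 0 is [[0, 0], [0, 0]] with rank 0, so corank 2. A Groebner basis of the Jacobian ideal J(f) in C{s,t} is {s^3 - 3*s^2*t, t^2}; counting standard monomials gives mu = 6. Corank 2; j^3 = -t^3 is a perfect cube, so E-series; the 4-jet and mu = 6 give E_6. The Hessian of g at 0 is [[0, 0], [0, 0]] with rank 0, so corank 2. A Groebner basis of the Jacobian ideal J(g) in C{s,t} is {t^4, s*t^2 - 5*t^3/6, s^2 - 3*s*t/2 + 9*t^2/16}; counting standard monomials gives mu = 6. Corank 2; j^3 = 3*(4*s - 3*t)^3 is a perfect cube, so E-series; the 4-jet and mu = 6 give E_6. Both have type E_6, hence right-equivalent.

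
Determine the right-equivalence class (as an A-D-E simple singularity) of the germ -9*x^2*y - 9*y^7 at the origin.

D8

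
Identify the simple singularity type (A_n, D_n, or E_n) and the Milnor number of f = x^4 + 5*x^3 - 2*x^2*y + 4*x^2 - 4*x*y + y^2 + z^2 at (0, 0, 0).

The Hessian of f at 0 has rank 2. Corank 1: A-series; mu = 2 gives A_2.

Type A2, Milnor number mu = 2.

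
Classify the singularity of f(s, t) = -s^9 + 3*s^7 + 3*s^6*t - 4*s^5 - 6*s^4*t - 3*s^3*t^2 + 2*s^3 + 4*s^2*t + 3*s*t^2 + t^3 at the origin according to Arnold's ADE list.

D4

The Hessian of f at 0 has rank 0. Corank 2; j^3 = (s + t)*(2*s^2 + 2*s*t + t^2) splits into three distinct lines over C (the quadratic factor has nonzero discriminant), so D_4.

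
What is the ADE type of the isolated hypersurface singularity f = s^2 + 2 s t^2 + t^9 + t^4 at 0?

The Hessian of f at 0 has rank 1. Corank 1: A-series; mu = 8 gives A_8.

A_8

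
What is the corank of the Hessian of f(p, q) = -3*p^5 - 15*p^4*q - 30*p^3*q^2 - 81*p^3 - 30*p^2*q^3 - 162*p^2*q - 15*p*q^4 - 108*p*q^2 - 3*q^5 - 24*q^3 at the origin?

2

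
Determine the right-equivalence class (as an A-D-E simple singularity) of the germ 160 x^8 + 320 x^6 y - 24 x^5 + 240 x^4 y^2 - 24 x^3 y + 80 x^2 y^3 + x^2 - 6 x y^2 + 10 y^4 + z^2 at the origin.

A_3

The Hessian of f at 0 is [[2, 0, 0], [0, 0, 0], [0, 0, 2]] with rank 2, so corank 1. A Groebner basis of the Jacobian ideal J(f) in C{x,y,z} is {x^2, x*y, -x/3 + y^2, z}; counting standard monomials gives mu = 3. Corank 1: A-series; mu = 3 gives A_3.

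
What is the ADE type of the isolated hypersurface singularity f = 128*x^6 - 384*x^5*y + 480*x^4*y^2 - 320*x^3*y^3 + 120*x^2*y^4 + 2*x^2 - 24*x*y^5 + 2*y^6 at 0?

The Hessian of f at 0 has rank 1. Corank 1: A-series; mu = 5 gives A_5.

A_{5}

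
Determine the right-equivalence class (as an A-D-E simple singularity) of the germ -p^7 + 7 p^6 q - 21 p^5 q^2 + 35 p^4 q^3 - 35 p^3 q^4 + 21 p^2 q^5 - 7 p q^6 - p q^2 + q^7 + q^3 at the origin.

The Hessian of f at 0 has rank 0. Corank 2; j^3 = -q^2*(p - q) has shape L^2 M (L != M), so D-series; mu = 8 gives D_8.

D8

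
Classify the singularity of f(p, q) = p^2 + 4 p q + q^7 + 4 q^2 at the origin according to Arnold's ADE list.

The Hessian of f at 0 has rank 1. Corank 1: A-series; mu = 6 gives A_6.

A_{6}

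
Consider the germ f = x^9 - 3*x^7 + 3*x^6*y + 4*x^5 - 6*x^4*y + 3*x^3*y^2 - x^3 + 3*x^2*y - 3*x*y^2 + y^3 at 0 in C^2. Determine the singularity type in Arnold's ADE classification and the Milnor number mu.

The Hessian of f at 0 has rank 0. Corank 2; j^3 = -(x - y)^3 is a perfect cube, so E-series; the 5-jet and mu = 8 give E_8.

Type E8, Milnor number mu = 8.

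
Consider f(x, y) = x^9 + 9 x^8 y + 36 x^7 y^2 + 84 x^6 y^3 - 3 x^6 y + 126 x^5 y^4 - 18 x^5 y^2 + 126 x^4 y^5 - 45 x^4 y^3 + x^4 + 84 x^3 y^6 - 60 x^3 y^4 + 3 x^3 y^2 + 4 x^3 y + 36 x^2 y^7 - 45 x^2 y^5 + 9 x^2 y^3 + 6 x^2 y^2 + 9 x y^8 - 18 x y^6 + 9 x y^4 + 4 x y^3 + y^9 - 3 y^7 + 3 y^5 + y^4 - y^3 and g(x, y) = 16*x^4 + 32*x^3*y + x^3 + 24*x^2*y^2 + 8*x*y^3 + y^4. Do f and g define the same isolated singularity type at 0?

The Hessian of f at 0 is [[0, 0], [0, 0]] with rank 0, so corank 2. A Groebner basis of the Jacobian ideal J(f) in C{x,y} is {x^3 + 3*x^2*y, y^2}; counting standard monomials gives mu = 6. Corank 2; j^3 = -y^3 is a perfect cube, so E-series; the 4-jet and mu = 6 give E_6. The Hessian of g at 0 is [[0, 0], [0, 0]] with rank 0, so corank 2. A Groebner basis of the Jacobian ideal J(g) in C{x,y} is {y^4, x*y^2 + y^3/6, x^2}; counting standard monomials gives mu = 6. Corank 2; j^3 = x^3 is a perfect cube, so E-series; the 4-jet and mu = 6 give E_6. Both have type E_6, hence right-equivalent.

Yes.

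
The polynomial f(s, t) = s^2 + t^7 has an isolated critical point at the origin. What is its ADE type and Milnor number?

Type A_{6}, Milnor number mu = 6.

The Hessian of f at 0 is [[2, 0], [0, 0]] with rank 1, so corank 1. A Groebner basis of the Jacobian ideal J(f) in C{s,t} is {t^6, s}; counting standard monomials gives mu = 6. Corank 1: A-series; mu = 6 gives A_6.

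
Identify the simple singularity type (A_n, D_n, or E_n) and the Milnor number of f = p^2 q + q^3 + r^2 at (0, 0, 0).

Type D_4, Milnor number mu = 4.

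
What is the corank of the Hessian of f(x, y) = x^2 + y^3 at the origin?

1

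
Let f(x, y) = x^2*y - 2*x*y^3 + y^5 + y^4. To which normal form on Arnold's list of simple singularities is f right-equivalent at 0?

The Hessian of f at 0 has rank 0. Corank 2; j^3 = x^2*y has shape L^2 M (L != M), so D-series; mu = 5 gives D_5.

D5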